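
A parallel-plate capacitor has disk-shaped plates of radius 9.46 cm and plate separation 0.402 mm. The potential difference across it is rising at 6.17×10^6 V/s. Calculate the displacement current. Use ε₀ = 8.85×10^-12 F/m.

The field between the plates is E = V/d, so dE/dt = (6.17×10^6)/(4.02×10^-4 m) = 1.535×10^10 V/(m·s).
I_d = ε₀ A (dE/dt) = (8.85×10^-12)(0.02811)(1.535×10^10) = 3.82×10^-3 A.

3.82×10^-3 A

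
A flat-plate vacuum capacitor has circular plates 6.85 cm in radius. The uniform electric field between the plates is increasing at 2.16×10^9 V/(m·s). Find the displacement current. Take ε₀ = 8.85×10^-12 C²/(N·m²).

2.82×10^-4 A

With a uniform field, Φ_E = EA, so I_d = ε₀ A dE/dt = 2.82×10^-4 A.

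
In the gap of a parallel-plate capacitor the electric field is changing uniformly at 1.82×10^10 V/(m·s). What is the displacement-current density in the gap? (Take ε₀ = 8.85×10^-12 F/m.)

0.161 A/m²

J_d = ε₀ dE/dt = (8.85×10^-12)(1.82×10^10) = 0.161 A/m².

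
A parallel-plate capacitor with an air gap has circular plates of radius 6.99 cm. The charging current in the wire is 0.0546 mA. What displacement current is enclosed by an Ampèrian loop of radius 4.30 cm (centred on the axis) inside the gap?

2.07×10^-5 A

By continuity the displacement current in the gap matches the conduction current: I_d = 5.46×10^-5 A.
Through an area πr² the displacement current is I_d·(πr²/πR²) = I_d (r/R)² = 2.07×10^-5 A.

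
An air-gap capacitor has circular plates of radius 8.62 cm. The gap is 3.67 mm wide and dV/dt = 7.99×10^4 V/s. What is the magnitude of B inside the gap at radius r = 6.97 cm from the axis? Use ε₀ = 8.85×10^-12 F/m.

I_d = C dV/dt with C = ε₀πR²/d = 5.628×10^-11 F, so I_d = (5.628×10^-11)(7.99×10^4) = 4.497×10^-6 A.
For r < R the Ampère–Maxwell law gives B(2πr) = μ₀ I_d (r²/R²), so B = μ₀ I_d r/(2πR²) = (4π×10^-7)(4.497×10^-6)(0.0697)/(2π·0.0862²) = 8.44×10^-12 T.

8.44×10^-12 T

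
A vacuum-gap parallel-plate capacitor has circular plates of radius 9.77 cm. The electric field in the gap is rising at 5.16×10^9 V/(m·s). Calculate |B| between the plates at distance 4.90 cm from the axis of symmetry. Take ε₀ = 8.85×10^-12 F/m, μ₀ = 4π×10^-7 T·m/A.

1.41×10^-9 T

Total displacement current: I_d = ε₀(πR²)(dE/dt) = (8.85×10^-12)(0.02999)(5.16×10^9) = 1.370×10^-3 A.
∮B·dl = μ₀ I_d,enc with I_d,enc = I_d r²/R² = 3.446×10^-4 A; so B = μ₀ I_d,enc/(2πr) = 1.41×10^-9 T.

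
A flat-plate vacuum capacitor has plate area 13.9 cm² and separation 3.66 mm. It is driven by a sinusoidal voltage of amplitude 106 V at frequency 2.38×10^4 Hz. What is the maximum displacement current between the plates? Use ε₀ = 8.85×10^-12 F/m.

5.33×10^-5 A

(dE/dt)_max = V₀ω/d = 4.330×10^9 V/(m·s); ω = 2πf = 1.495×10^5 rad/s.
I_d,max = ε₀ A (dE/dt)_max = (8.85×10^-12)(1.39×10^-3)(4.330×10^9) = 5.33×10^-5 A.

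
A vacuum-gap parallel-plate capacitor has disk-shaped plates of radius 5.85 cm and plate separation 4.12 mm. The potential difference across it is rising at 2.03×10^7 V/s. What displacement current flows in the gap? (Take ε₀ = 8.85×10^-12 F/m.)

The displacement current equals the charging current C dV/dt. With C = ε₀A/d = (8.85×10^-12)(0.01075)/(4.12×10^-3) = 2.309×10^-11 F, I_d = (2.309×10^-11)(2.03×10^7) = 4.69×10^-4 A.

4.69×10^-4 A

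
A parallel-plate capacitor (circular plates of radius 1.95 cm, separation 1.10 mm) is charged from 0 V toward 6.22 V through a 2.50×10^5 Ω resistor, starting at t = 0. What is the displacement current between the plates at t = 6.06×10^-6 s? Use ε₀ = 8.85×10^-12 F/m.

C = ε₀A/d = (8.85×10^-12)(1.195×10^-3)/(1.10×10^-3) = 9.614×10^-12 F and τ = RC = 2.403×10^-6 s. I_d in the gap equals the RC charging current.
I_d(t) = (V₀/R) e^(−t/τ) = 2.488×10^-5 · e^(−2.522) = 2.00×10^-6 A.

2.00×10^-6 A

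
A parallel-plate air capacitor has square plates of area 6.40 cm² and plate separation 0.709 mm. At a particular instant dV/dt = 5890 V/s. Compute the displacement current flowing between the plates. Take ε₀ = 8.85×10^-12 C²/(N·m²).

C = ε₀A/d = (8.85×10^-12)(6.40×10^-4)/(7.09×10^-4) = 7.989×10^-12 F.
I_d = C dV/dt = (7.989×10^-12)(5890) = 4.71×10^-8 A.

4.71×10^-8 A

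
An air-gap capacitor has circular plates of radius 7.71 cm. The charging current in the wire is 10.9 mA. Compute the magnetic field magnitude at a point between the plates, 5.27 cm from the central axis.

1.93×10^-8 T

No conduction current crosses the gap, so I_d there equals the 0.0109 A in the leads.
For r < R the Ampère–Maxwell law gives B(2πr) = μ₀ I_d (r²/R²), so B = μ₀ I_d r/(2πR²) = (4π×10^-7)(0.0109)(0.0527)/(2π·0.0771²) = 1.93×10^-8 T.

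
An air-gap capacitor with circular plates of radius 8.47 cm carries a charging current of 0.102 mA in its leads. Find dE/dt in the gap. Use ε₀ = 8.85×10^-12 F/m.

5.11×10^8 V/(m·s)

Charge continuity gives I_d = I = 1.02×10^-4 A between the plates.
Then dE/dt = I_d/(ε₀A) = 5.11×10^8 V/(m·s).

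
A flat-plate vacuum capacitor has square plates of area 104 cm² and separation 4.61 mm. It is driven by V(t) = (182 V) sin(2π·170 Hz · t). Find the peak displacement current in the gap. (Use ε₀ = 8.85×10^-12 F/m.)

3.88×10^-6 A

(dE/dt)_max = V₀ω/d = 4.216×10^7 V/(m·s); ω = 2πf = 1068 rad/s.
I_d,max = ε₀ A (dE/dt)_max = (8.85×10^-12)(0.0104)(4.216×10^7) = 3.88×10^-6 A.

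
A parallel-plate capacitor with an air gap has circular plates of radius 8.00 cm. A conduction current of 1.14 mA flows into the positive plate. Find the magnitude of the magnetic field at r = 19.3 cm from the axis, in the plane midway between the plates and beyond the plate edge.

Between the plates the displacement current equals the wire current: I_d = 1.14 mA = 1.14×10^-3 A.
For r ≥ R the full I_d is enclosed: B = μ₀ I_d/(2πr) = (4π×10^-7)(1.14×10^-3)/(2π·0.193) = 1.18×10^-9 T.

1.18×10^-9 T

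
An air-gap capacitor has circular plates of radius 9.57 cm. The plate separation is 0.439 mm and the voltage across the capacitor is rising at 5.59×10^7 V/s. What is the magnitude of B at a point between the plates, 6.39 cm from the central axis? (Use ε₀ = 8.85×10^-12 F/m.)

I_d = C dV/dt with C = ε₀πR²/d = 5.800×10^-10 F, so I_d = (5.800×10^-10)(5.59×10^7) = 0.03242 A.
An Ampèrian loop of radius r encloses a fraction (r/R)² of I_d. Then B·2πr = μ₀ I_d (r/R)², giving B = μ₀ I_d r/(2πR²) = 4.52×10^-8 T.

4.52×10^-8 T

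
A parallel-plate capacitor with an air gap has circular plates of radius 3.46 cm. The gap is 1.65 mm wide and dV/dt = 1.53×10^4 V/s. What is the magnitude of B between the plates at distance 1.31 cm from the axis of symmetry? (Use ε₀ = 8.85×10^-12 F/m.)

I_d = C dV/dt with C = ε₀πR²/d = 2.017×10^-11 F, so I_d = (2.017×10^-11)(1.53×10^4) = 3.086×10^-7 A.
∮B·dl = μ₀ I_d,enc with I_d,enc = I_d r²/R² = 4.424×10^-8 A; so B = μ₀ I_d,enc/(2πr) = 6.75×10^-13 T.

6.75×10^-13 T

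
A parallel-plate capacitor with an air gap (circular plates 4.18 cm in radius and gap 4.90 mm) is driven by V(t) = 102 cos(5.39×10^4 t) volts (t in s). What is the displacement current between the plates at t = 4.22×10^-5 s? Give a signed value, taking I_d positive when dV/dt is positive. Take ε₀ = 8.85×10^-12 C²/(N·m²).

C = ε₀A/d = (8.85×10^-12)(5.489×10^-3)/(4.90×10^-3) = 9.914×10^-12 F. dV/dt = V₀ω·−sin(ωt); at ωt = 2.27458 rad this factor is -0.7624.
I_d = C dV/dt = (9.914×10^-12)(102)(5.39×10^4)(-0.7624) = -4.16×10^-5 A.

-4.16×10^-5 A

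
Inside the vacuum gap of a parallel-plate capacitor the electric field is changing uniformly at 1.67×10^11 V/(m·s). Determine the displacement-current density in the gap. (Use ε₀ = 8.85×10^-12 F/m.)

1.48 A/m²

The displacement-current density is ε₀ ∂E/∂t = (8.85×10^-12)(1.67×10^11) = 1.48 A/m².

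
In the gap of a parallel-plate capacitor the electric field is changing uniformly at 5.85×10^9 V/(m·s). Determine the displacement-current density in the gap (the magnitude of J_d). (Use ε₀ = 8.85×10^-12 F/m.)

The displacement-current density is ε₀ ∂E/∂t = (8.85×10^-12)(5.85×10^9) = 0.0518 A/m².

0.0518 A/m²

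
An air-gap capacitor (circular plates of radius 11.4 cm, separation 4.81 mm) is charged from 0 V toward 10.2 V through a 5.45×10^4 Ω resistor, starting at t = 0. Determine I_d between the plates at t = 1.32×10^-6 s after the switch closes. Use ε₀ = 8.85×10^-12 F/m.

C = ε₀A/d = (8.85×10^-12)(0.04083)/(4.81×10^-3) = 7.512×10^-11 F, so τ = RC = 4.094×10^-6 s.
The conduction current is I(t) = (V₀/R) e^(−t/τ), and the displacement current between the plates equals it.
t/τ = 0.3224; I_d = (10.2/5.45×10^4) · e^(−0.3224) = (1.872×10^-4)(0.7244) = 1.36×10^-4 A.

1.36×10^-4 A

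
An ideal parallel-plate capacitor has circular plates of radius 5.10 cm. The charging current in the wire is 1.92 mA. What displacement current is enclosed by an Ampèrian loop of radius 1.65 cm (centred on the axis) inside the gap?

Between the plates the displacement current equals the wire current: I_d = 1.92 mA = 1.92×10^-3 A.
Through an area πr² the displacement current is I_d·(πr²/πR²) = I_d (r/R)² = 2.01×10^-4 A.

2.01×10^-4 A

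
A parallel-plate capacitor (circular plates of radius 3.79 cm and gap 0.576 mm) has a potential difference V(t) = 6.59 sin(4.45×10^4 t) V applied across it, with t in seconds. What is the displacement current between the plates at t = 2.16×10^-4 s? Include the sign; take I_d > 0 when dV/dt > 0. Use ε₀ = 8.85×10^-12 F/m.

dE/dt = (V₀ω/d)·cos(ωt) with ωt = 9.612 rad: (6.59)(4.45×10^4)(-0.9825)/(5.76×10^-4) = -5.002×10^8 V/(m·s).
I_d = ε₀ A dE/dt = (8.85×10^-12)(4.513×10^-3)(-5.002×10^8) = -2.00×10^-5 A.

-2.00×10^-5 A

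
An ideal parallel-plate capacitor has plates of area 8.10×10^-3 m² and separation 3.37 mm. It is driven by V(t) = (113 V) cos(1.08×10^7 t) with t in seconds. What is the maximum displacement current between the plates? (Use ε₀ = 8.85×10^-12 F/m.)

C = ε₀A/d = (8.85×10^-12)(8.10×10^-3)/(3.37×10^-3) = 2.127×10^-11 F; ω = 1.08×10^7 rad/s.
I_d = C dV/dt, so |I_d|_max = C V₀ ω = (2.127×10^-11)(113)(1.08×10^7) = 0.0260 A.

0.0260 A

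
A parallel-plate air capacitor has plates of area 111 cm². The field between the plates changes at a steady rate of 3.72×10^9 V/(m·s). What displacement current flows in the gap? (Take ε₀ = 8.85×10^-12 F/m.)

3.65×10^-4 A

The displacement current is ε₀ times dΦ_E/dt = ε₀ A dE/dt = (8.85×10^-12)(0.0111)(3.72×10^9) = 3.65×10^-4 A.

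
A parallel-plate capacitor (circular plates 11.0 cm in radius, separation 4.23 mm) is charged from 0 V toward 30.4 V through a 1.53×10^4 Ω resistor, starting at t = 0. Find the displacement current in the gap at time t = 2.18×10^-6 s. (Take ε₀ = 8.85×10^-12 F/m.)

With C = ε₀A/d = (8.85×10^-12)(0.03801)/(4.23×10^-3) = 7.952×10^-11 F, the time constant is τ = RC = 1.217×10^-6 s, so t/τ = 1.791 and e^(−t/τ) = 0.1668.
I_d = I_cond = (V₀/R) e^(−t/τ) = (1.987×10^-3)(0.1668) = 3.31×10^-4 A.

3.31×10^-4 A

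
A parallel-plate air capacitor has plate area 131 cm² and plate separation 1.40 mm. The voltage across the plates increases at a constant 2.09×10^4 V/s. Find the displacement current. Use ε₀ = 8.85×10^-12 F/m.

The field between the plates is E = V/d, so dE/dt = (2.09×10^4)/(1.40×10^-3 m) = 1.493×10^7 V/(m·s).
I_d = ε₀ A (dE/dt) = (8.85×10^-12)(0.0131)(1.493×10^7) = 1.73×10^-6 A.

1.73×10^-6 A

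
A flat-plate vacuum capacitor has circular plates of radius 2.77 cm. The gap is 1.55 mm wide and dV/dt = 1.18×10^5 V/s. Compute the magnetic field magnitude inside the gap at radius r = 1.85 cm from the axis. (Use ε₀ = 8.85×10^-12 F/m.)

7.83×10^-12 T

With E = V/d, dE/dt = 7.613×10^7 V/(m·s) and πR² = 2.411×10^-3 m², giving I_d = ε₀ πR² dE/dt = 1.624×10^-6 A.
∮B·dl = μ₀ I_d,enc with I_d,enc = I_d r²/R² = 7.244×10^-7 A; so B = μ₀ I_d,enc/(2πr) = 7.83×10^-12 T.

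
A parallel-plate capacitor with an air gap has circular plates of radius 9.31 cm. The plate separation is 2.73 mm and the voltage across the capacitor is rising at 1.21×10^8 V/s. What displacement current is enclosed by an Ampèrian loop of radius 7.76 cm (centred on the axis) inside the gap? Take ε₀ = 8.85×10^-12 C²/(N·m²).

7.42×10^-3 A

With E = V/d, dE/dt = 4.432×10^10 V/(m·s) and πR² = 0.02723 m², giving I_d = ε₀ πR² dE/dt = 0.01068 A.
Through an area πr² the displacement current is I_d·(πr²/πR²) = I_d (r/R)² = 7.42×10^-3 A.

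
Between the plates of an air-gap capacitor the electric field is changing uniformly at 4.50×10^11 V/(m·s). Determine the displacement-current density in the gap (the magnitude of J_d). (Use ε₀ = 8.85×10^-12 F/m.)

3.98 A/m²

J_d = ε₀ ∂E/∂t, so J_d = 3.98 A/m².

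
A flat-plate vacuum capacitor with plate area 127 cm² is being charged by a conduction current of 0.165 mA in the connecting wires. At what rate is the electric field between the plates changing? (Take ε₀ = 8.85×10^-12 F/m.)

1.47×10^9 V/(m·s)

Charge continuity gives I_d = I = 1.65×10^-4 A between the plates.
Since I_d = ε₀ A dE/dt, dE/dt = I_d/(ε₀A) = (1.65×10^-4)/((8.85×10^-12)(0.0127)) = 1.47×10^9 V/(m·s).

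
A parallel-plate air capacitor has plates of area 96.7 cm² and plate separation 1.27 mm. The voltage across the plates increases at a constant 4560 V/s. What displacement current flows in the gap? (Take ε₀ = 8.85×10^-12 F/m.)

3.07×10^-7 A

C = ε₀A/d = (8.85×10^-12)(9.67×10^-3)/(1.27×10^-3) = 6.739×10^-11 F.
I_d = C dV/dt = (6.739×10^-11)(4560) = 3.07×10^-7 A.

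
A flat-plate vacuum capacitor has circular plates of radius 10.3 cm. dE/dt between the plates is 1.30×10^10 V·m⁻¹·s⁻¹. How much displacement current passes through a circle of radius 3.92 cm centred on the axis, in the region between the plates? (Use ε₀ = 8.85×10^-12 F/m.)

5.55×10^-4 A

Through the whole plate area (πR² = 0.03333 m²), I_d = ε₀ πR² dE/dt = 3.835×10^-3 A.
The field is uniform, so I_d,enc = I_d (r/R)² = (3.835×10^-3)(3.92/10.3)² = 5.55×10^-4 A.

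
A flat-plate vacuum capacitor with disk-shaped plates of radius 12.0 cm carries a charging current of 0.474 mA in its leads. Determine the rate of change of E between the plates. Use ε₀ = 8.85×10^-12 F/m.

1.18×10^9 V/(m·s)

The displacement current between the plates equals the conduction current, I_d = 0.474 mA.
Inverting I_d = ε₀ A dE/dt gives dE/dt = 4.74×10^-4 / (8.85×10^-12 · 0.04524) = 1.18×10^9 V/(m·s).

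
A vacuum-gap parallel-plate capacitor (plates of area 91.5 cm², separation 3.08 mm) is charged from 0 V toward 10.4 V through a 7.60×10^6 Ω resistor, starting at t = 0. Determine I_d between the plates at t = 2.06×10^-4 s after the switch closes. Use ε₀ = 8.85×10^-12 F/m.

4.88×10^-7 A

With C = ε₀A/d = (8.85×10^-12)(9.15×10^-3)/(3.08×10^-3) = 2.629×10^-11 F, the time constant is τ = RC = 1.998×10^-4 s, so t/τ = 1.031 and e^(−t/τ) = 0.3567.
I_d = I_cond = (V₀/R) e^(−t/τ) = (1.368×10^-6)(0.3567) = 4.88×10^-7 A.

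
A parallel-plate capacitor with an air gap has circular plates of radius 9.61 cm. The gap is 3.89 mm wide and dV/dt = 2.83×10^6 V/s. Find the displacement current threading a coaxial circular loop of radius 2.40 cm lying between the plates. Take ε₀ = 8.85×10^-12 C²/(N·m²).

With E = V/d, dE/dt = 7.275×10^8 V/(m·s) and πR² = 0.02901 m², giving I_d = ε₀ πR² dE/dt = 1.868×10^-4 A.
The field is uniform, so I_d,enc = I_d (r/R)² = (1.868×10^-4)(2.40/9.61)² = 1.17×10^-5 A.

1.17×10^-5 A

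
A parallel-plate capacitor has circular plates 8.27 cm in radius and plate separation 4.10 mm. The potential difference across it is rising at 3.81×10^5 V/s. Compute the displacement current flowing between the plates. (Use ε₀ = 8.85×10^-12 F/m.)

1.77×10^-5 A

The field between the plates is E = V/d, so dE/dt = (3.81×10^5)/(4.10×10^-3 m) = 9.293×10^7 V/(m·s).
I_d = ε₀ A (dE/dt) = (8.85×10^-12)(0.02149)(9.293×10^7) = 1.77×10^-5 A.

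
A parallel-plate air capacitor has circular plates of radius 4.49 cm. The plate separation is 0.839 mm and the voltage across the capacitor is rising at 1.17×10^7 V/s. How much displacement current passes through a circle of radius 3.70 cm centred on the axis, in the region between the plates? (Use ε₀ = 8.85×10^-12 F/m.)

5.31×10^-4 A

With E = V/d, dE/dt = 1.395×10^10 V/(m·s) and πR² = 6.333×10^-3 m², giving I_d = ε₀ πR² dE/dt = 7.819×10^-4 A.
The field is uniform, so I_d,enc = I_d (r/R)² = (7.819×10^-4)(3.70/4.49)² = 5.31×10^-4 A.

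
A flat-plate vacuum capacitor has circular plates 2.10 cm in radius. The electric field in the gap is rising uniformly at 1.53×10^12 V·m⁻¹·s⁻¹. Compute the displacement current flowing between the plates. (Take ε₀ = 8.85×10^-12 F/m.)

The displacement current is ε₀ times dΦ_E/dt = ε₀ A dE/dt = (8.85×10^-12)(1.385×10^-3)(1.53×10^12) = 0.0188 A.

0.0188 A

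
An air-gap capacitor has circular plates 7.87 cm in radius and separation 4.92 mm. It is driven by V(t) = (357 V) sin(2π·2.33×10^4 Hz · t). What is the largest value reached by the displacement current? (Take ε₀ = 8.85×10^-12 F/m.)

C = ε₀A/d = (8.85×10^-12)(0.01946)/(4.92×10^-3) = 3.500×10^-11 F; ω = 2πf = 1.464×10^5 rad/s.
I_d = C dV/dt, so |I_d|_max = C V₀ ω = (3.500×10^-11)(357)(1.464×10^5) = 1.83×10^-3 A.

1.83×10^-3 A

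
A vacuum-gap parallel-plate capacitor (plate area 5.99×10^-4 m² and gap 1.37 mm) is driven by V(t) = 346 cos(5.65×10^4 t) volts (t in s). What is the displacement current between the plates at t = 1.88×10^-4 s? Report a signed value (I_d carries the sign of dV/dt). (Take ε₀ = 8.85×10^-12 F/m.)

7.04×10^-5 A

C = ε₀A/d = (8.85×10^-12)(5.99×10^-4)/(1.37×10^-3) = 3.869×10^-12 F. dV/dt = V₀ω·−sin(ωt); at ωt = 10.622 rad this factor is 0.9310.
I_d = C dV/dt = (3.869×10^-12)(346)(5.65×10^4)(0.9310) = 7.04×10^-5 A.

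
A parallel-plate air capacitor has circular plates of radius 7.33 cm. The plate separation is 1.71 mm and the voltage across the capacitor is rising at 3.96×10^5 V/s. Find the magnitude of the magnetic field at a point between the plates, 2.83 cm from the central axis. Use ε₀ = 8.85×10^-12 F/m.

With E = V/d, dE/dt = 2.316×10^8 V/(m·s) and πR² = 0.01688 m², giving I_d = ε₀ πR² dE/dt = 3.460×10^-5 A.
For r < R the Ampère–Maxwell law gives B(2πr) = μ₀ I_d (r²/R²), so B = μ₀ I_d r/(2πR²) = (4π×10^-7)(3.460×10^-5)(0.0283)/(2π·0.0733²) = 3.64×10^-11 T.

3.64×10^-11 T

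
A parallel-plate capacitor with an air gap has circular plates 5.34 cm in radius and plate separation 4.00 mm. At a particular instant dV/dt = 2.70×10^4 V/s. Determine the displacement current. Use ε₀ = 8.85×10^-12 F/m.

E = V/d so dE/dt = (dV/dt)/d = 6.750×10^6 V/(m·s), and I_d = ε₀ A dE/dt = (8.85×10^-12)(8.958×10^-3)(6.750×10^6) = 5.35×10^-7 A.

5.35×10^-7 A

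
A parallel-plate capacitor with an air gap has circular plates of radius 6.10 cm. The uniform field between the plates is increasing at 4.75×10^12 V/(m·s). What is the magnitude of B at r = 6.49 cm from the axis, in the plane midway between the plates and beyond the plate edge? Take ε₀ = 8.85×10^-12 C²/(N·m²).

I_d = ε₀ dΦ_E/dt = ε₀ πR² (dE/dt) = (8.85×10^-12)(0.01169)(4.75×10^12) = 0.4914 A through the full plate area.
Outside the plates the loop encloses all of I_d, so B·2πr = μ₀ I_d and B = 1.51×10^-6 T.

1.51×10^-6 T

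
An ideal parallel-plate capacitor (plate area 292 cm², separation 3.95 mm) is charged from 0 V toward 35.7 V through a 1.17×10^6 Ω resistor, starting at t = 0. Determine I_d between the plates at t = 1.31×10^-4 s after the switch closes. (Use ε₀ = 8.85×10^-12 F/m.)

5.51×10^-6 A

C = ε₀A/d = (8.85×10^-12)(0.0292)/(3.95×10^-3) = 6.542×10^-11 F and τ = RC = 7.654×10^-5 s. I_d in the gap equals the RC charging current.
I_d(t) = (V₀/R) e^(−t/τ) = 3.051×10^-5 · e^(−1.712) = 5.51×10^-6 A.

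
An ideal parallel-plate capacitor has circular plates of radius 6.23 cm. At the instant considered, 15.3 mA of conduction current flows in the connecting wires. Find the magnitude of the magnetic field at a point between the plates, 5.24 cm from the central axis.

No conduction current crosses the gap, so I_d there equals the 0.0153 A in the leads.
∮B·dl = μ₀ I_d,enc with I_d,enc = I_d r²/R² = 0.01082 A; so B = μ₀ I_d,enc/(2πr) = 4.13×10^-8 T.

4.13×10^-8 T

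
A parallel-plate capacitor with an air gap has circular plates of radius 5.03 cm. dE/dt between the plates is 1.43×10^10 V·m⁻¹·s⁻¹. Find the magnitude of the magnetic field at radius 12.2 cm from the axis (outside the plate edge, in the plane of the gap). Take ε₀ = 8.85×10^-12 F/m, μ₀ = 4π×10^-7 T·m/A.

1.65×10^-9 T

I_d = ε₀ dΦ_E/dt = ε₀ πR² (dE/dt) = (8.85×10^-12)(7.949×10^-3)(1.43×10^10) = 1.006×10^-3 A through the full plate area.
Outside the plates the loop encloses all of I_d, so B·2πr = μ₀ I_d and B = 1.65×10^-9 T.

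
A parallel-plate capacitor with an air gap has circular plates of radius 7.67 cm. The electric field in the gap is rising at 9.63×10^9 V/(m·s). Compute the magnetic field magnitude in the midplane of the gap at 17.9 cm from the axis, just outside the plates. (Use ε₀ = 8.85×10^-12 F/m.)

1.76×10^-9 T

Through the whole plate area (πR² = 0.01848 m²), I_d = ε₀ πR² dE/dt = 1.575×10^-3 A.
For r ≥ R the full I_d is enclosed: B = μ₀ I_d/(2πr) = (4π×10^-7)(1.575×10^-3)/(2π·0.179) = 1.76×10^-9 T.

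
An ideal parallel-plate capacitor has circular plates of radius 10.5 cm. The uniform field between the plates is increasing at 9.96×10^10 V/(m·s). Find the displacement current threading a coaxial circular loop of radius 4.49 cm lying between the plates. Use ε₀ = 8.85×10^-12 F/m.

5.58×10^-3 A

Through the whole plate area (πR² = 0.03464 m²), I_d = ε₀ πR² dE/dt = 0.03053 A.
Since J_d is uniform, the enclosed fraction is (r/R)² = 0.1829, giving I_d,enc = 5.58×10^-3 A.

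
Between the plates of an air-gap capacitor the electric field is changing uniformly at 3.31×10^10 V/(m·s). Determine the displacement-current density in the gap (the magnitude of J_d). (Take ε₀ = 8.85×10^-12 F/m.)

0.293 A/m²

J_d = ε₀ dE/dt = (8.85×10^-12)(3.31×10^10) = 0.293 A/m².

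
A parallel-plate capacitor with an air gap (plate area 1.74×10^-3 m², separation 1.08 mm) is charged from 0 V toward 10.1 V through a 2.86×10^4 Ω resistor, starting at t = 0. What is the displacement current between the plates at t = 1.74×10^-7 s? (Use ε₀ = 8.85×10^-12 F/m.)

With C = ε₀A/d = (8.85×10^-12)(1.74×10^-3)/(1.08×10^-3) = 1.426×10^-11 F, the time constant is τ = RC = 4.078×10^-7 s, so t/τ = 0.4267 and e^(−t/τ) = 0.6527.
I_d = I_cond = (V₀/R) e^(−t/τ) = (3.531×10^-4)(0.6527) = 2.30×10^-4 A.

2.30×10^-4 A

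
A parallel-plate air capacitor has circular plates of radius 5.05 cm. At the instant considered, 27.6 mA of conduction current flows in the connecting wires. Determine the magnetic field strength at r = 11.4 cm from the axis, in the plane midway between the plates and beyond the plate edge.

4.84×10^-8 T

No conduction current crosses the gap, so I_d there equals the 0.0276 A in the leads.
With r > R the enclosed displacement current is the full I_d; B = μ₀ I_d / (2πr) = 4.84×10^-8 T.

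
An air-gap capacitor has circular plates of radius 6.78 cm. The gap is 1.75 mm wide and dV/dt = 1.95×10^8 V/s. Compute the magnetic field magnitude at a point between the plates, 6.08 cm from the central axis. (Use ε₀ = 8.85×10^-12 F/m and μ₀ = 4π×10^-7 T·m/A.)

3.77×10^-8 T

I_d = C dV/dt with C = ε₀πR²/d = 7.303×10^-11 F, so I_d = (7.303×10^-11)(1.95×10^8) = 0.01424 A.
For r < R the Ampère–Maxwell law gives B(2πr) = μ₀ I_d (r²/R²), so B = μ₀ I_d r/(2πR²) = (4π×10^-7)(0.01424)(0.0608)/(2π·0.0678²) = 3.77×10^-8 T.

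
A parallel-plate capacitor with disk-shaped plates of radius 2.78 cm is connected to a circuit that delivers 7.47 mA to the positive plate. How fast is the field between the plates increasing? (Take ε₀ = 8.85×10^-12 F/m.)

The displacement current between the plates equals the conduction current, I_d = 7.47 mA.
Then dE/dt = I_d/(ε₀A) = 3.48×10^11 V/(m·s).

3.48×10^11 V/(m·s)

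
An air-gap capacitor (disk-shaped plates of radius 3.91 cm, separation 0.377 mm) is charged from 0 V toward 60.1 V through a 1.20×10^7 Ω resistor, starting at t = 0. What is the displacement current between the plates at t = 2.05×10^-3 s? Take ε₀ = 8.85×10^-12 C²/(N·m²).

C = ε₀A/d = (8.85×10^-12)(4.803×10^-3)/(3.77×10^-4) = 1.127×10^-10 F, so τ = RC = 1.352×10^-3 s.
The conduction current is I(t) = (V₀/R) e^(−t/τ), and the displacement current between the plates equals it.
t/τ = 1.516; I_d = (60.1/1.20×10^7) · e^(−1.516) = (5.008×10^-6)(0.2196) = 1.10×10^-6 A.

1.10×10^-6 A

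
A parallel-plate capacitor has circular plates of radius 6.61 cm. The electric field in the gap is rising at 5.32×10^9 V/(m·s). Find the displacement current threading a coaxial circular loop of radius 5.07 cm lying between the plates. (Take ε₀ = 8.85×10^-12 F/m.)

Total displacement current: I_d = ε₀(πR²)(dE/dt) = (8.85×10^-12)(0.01373)(5.32×10^9) = 6.464×10^-4 A.
Through an area πr² the displacement current is I_d·(πr²/πR²) = I_d (r/R)² = 3.80×10^-4 A.

3.80×10^-4 A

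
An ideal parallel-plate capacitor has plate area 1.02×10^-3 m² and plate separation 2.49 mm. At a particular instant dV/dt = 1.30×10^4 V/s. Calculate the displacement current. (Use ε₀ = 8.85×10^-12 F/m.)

4.71×10^-8 A

C = ε₀A/d = (8.85×10^-12)(1.02×10^-3)/(2.49×10^-3) = 3.625×10^-12 F.
I_d = C dV/dt = (3.625×10^-12)(1.30×10^4) = 4.71×10^-8 A.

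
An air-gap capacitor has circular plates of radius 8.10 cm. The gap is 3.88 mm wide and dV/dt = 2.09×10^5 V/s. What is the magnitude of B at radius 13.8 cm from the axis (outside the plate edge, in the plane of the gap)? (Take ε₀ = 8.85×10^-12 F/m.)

1.42×10^-11 T

dE/dt = (dV/dt)/d = 5.387×10^7 V/(m·s); I_d = ε₀(πR²)(dE/dt) = (8.85×10^-12)(0.02061)(5.387×10^7) = 9.826×10^-6 A.
With r > R the enclosed displacement current is the full I_d; B = μ₀ I_d / (2πr) = 1.42×10^-11 T.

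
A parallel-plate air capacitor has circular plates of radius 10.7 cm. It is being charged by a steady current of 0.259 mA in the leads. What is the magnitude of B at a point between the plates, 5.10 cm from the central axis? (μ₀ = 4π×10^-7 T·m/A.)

By continuity the displacement current in the gap matches the conduction current: I_d = 2.59×10^-4 A.
∮B·dl = μ₀ I_d,enc with I_d,enc = I_d r²/R² = 5.884×10^-5 A; so B = μ₀ I_d,enc/(2πr) = 2.31×10^-10 T.

2.31×10^-10 T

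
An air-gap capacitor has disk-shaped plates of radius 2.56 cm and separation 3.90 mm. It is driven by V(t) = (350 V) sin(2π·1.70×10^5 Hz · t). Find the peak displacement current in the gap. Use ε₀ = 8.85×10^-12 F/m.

The displacement current equals the conduction current C dV/dt, which peaks at C V₀ ω.
With C = ε₀A/d = (8.85×10^-12)(2.059×10^-3)/(3.90×10^-3) = 4.672×10^-12 F and ω = 2πf = 1.068×10^6 rad/s, I_d,max = (4.672×10^-12)(350)(1.068×10^6) = 1.75×10^-3 A.

1.75×10^-3 A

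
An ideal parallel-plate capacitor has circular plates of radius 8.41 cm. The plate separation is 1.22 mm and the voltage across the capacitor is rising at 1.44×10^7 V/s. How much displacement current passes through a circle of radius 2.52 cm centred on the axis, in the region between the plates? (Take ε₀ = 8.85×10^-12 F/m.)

2.08×10^-4 A

dE/dt = (dV/dt)/d = 1.180×10^10 V/(m·s); I_d = ε₀(πR²)(dE/dt) = (8.85×10^-12)(0.02222)(1.180×10^10) = 2.320×10^-3 A.
Since J_d is uniform, the enclosed fraction is (r/R)² = 0.08979, giving I_d,enc = 2.08×10^-4 A.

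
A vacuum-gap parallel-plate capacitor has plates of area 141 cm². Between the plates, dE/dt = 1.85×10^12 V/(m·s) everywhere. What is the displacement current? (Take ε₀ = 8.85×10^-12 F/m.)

0.231 A

With a uniform field, Φ_E = EA, so I_d = ε₀ A dE/dt = 0.231 A.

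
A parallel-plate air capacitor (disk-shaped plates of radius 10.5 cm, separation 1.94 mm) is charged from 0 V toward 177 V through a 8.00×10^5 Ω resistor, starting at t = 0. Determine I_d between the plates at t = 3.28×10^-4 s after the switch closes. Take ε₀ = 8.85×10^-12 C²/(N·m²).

With C = ε₀A/d = (8.85×10^-12)(0.03464)/(1.94×10^-3) = 1.580×10^-10 F, the time constant is τ = RC = 1.264×10^-4 s, so t/τ = 2.595 and e^(−t/τ) = 0.07465.
I_d = I_cond = (V₀/R) e^(−t/τ) = (2.213×10^-4)(0.07465) = 1.65×10^-5 A.

1.65×10^-5 A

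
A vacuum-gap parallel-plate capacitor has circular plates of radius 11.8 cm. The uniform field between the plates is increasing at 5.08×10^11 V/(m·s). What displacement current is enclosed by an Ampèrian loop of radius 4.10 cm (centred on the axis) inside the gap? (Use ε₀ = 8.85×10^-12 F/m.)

Through the whole plate area (πR² = 0.04374 m²), I_d = ε₀ πR² dE/dt = 0.1966 A.
Since J_d is uniform, the enclosed fraction is (r/R)² = 0.1207, giving I_d,enc = 0.0237 A.

0.0237 A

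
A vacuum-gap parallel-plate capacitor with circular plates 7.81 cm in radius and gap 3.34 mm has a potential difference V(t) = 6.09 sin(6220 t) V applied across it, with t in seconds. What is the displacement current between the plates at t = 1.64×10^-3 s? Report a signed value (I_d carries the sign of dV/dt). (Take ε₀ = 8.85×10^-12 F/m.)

C = ε₀A/d = (8.85×10^-12)(0.01916)/(3.34×10^-3) = 5.077×10^-11 F. dV/dt = V₀ω·cos(ωt); at ωt = 10.2008 rad this factor is -0.7137.
I_d = C dV/dt = (5.077×10^-11)(6.09)(6220)(-0.7137) = -1.37×10^-6 A.

-1.37×10^-6 A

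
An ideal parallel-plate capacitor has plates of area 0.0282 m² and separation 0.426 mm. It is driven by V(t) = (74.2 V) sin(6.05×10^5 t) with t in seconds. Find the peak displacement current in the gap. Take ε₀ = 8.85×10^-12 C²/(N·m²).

The displacement current equals the conduction current C dV/dt, which peaks at C V₀ ω.
With C = ε₀A/d = (8.85×10^-12)(0.0282)/(4.26×10^-4) = 5.858×10^-10 F and ω = 6.05×10^5 rad/s, I_d,max = (5.858×10^-10)(74.2)(6.05×10^5) = 0.0263 A.

0.0263 A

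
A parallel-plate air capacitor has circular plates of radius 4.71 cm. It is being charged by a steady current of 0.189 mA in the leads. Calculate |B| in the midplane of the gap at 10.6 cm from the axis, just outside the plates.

By continuity the displacement current in the gap matches the conduction current: I_d = 1.89×10^-4 A.
Outside the plates the loop encloses all of I_d, so B·2πr = μ₀ I_d and B = 3.57×10^-10 T.

3.57×10^-10 T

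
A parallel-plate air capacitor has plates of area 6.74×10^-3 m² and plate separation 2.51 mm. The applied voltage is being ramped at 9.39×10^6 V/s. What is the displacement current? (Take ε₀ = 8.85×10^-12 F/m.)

2.23×10^-4 A

E = V/d so dE/dt = (dV/dt)/d = 3.741×10^9 V/(m·s), and I_d = ε₀ A dE/dt = (8.85×10^-12)(6.74×10^-3)(3.741×10^9) = 2.23×10^-4 A.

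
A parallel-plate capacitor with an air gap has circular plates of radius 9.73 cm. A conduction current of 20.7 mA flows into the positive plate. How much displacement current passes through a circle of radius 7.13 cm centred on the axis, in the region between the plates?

Between the plates the displacement current equals the wire current: I_d = 20.7 mA = 0.0207 A.
Since J_d is uniform, the enclosed fraction is (r/R)² = 0.5370, giving I_d,enc = 0.0111 A.

0.0111 A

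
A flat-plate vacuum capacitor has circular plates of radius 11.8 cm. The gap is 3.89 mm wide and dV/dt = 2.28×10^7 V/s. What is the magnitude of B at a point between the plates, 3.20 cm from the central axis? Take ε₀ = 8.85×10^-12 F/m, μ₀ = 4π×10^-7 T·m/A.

1.04×10^-9 T

I_d = C dV/dt with C = ε₀πR²/d = 9.951×10^-11 F, so I_d = (9.951×10^-11)(2.28×10^7) = 2.269×10^-3 A.
∮B·dl = μ₀ I_d,enc with I_d,enc = I_d r²/R² = 1.669×10^-4 A; so B = μ₀ I_d,enc/(2πr) = 1.04×10^-9 T.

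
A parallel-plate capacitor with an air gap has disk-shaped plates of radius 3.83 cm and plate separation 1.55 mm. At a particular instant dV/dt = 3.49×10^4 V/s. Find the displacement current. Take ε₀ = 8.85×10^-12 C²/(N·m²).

C = ε₀A/d = (8.85×10^-12)(4.608×10^-3)/(1.55×10^-3) = 2.631×10^-11 F.
I_d = C dV/dt = (2.631×10^-11)(3.49×10^4) = 9.18×10^-7 A.

9.18×10^-7 A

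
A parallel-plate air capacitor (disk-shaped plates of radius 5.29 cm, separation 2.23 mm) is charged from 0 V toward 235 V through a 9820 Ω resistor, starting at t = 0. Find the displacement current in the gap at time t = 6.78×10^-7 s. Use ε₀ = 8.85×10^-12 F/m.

3.31×10^-3 A

C = ε₀A/d = (8.85×10^-12)(8.791×10^-3)/(2.23×10^-3) = 3.489×10^-11 F and τ = RC = 3.426×10^-7 s. I_d in the gap equals the RC charging current.
I_d(t) = (V₀/R) e^(−t/τ) = 0.02393 · e^(−1.979) = 3.31×10^-3 A.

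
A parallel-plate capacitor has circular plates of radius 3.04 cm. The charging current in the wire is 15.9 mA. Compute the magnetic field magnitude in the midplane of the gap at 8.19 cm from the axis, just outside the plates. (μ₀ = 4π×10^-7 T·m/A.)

Between the plates the displacement current equals the wire current: I_d = 15.9 mA = 0.0159 A.
With r > R the enclosed displacement current is the full I_d; B = μ₀ I_d / (2πr) = 3.88×10^-8 T.

3.88×10^-8 T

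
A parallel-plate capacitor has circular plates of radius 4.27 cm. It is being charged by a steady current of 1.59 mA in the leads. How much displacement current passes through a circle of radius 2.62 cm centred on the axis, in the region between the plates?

5.99×10^-4 A

No conduction current crosses the gap, so I_d there equals the 1.59×10^-3 A in the leads.
The field is uniform, so I_d,enc = I_d (r/R)² = (1.59×10^-3)(2.62/4.27)² = 5.99×10^-4 A.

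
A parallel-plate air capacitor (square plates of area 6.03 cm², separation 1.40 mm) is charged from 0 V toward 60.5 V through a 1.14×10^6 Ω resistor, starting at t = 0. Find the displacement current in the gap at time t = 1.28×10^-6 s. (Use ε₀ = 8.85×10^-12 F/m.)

C = ε₀A/d = (8.85×10^-12)(6.03×10^-4)/(1.40×10^-3) = 3.812×10^-12 F and τ = RC = 4.346×10^-6 s. I_d in the gap equals the RC charging current.
I_d(t) = (V₀/R) e^(−t/τ) = 5.307×10^-5 · e^(−0.2945) = 3.95×10^-5 A.

3.95×10^-5 A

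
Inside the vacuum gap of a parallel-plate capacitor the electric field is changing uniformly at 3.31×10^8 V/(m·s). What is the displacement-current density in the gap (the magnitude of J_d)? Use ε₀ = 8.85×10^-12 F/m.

J_d = ε₀ dE/dt = (8.85×10^-12)(3.31×10^8) = 2.93×10^-3 A/m².

2.93×10^-3 A/m²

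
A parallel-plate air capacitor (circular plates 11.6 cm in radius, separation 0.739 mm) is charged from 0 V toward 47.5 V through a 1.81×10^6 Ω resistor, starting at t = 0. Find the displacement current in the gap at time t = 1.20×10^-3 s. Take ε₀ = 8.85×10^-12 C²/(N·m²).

With C = ε₀A/d = (8.85×10^-12)(0.04227)/(7.39×10^-4) = 5.062×10^-10 F, the time constant is τ = RC = 9.162×10^-4 s, so t/τ = 1.310 and e^(−t/τ) = 0.2698.
I_d = I_cond = (V₀/R) e^(−t/τ) = (2.624×10^-5)(0.2698) = 7.08×10^-6 A.

7.08×10^-6 A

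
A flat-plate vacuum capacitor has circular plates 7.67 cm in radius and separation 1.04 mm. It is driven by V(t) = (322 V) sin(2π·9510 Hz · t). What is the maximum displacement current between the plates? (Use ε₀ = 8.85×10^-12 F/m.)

3.03×10^-3 A

The displacement current equals the conduction current C dV/dt, which peaks at C V₀ ω.
With C = ε₀A/d = (8.85×10^-12)(0.01848)/(1.04×10^-3) = 1.573×10^-10 F and ω = 2πf = 5.975×10^4 rad/s, I_d,max = (1.573×10^-10)(322)(5.975×10^4) = 3.03×10^-3 A.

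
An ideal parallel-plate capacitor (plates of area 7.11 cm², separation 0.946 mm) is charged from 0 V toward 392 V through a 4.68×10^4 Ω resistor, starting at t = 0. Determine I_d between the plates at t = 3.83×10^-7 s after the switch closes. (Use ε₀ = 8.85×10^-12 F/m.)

C = ε₀A/d = (8.85×10^-12)(7.11×10^-4)/(9.46×10^-4) = 6.652×10^-12 F, so τ = RC = 3.113×10^-7 s.
The conduction current is I(t) = (V₀/R) e^(−t/τ), and the displacement current between the plates equals it.
t/τ = 1.230; I_d = (392/4.68×10^4) · e^(−1.230) = (8.376×10^-3)(0.2923) = 2.45×10^-3 A.

2.45×10^-3 A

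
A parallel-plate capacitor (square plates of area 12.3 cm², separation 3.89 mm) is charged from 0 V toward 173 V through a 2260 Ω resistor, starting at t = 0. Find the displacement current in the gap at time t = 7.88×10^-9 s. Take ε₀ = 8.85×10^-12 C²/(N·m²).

With C = ε₀A/d = (8.85×10^-12)(1.23×10^-3)/(3.89×10^-3) = 2.798×10^-12 F, the time constant is τ = RC = 6.323×10^-9 s, so t/τ = 1.246 and e^(−t/τ) = 0.2877.
I_d = I_cond = (V₀/R) e^(−t/τ) = (0.07655)(0.2877) = 0.0220 A.

0.0220 A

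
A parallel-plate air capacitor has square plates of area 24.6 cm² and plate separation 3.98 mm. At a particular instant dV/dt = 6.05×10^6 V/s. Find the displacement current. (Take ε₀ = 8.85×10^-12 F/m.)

C = ε₀A/d = (8.85×10^-12)(2.46×10^-3)/(3.98×10^-3) = 5.470×10^-12 F.
I_d = C dV/dt = (5.470×10^-12)(6.05×10^6) = 3.31×10^-5 A.

3.31×10^-5 A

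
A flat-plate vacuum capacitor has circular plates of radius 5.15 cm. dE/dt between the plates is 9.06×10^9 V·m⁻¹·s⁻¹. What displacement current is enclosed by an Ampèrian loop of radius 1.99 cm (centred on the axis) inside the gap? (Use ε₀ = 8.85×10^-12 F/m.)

9.98×10^-5 A

Through the whole plate area (πR² = 8.332×10^-3 m²), I_d = ε₀ πR² dE/dt = 6.681×10^-4 A.
The field is uniform, so I_d,enc = I_d (r/R)² = (6.681×10^-4)(1.99/5.15)² = 9.98×10^-5 A.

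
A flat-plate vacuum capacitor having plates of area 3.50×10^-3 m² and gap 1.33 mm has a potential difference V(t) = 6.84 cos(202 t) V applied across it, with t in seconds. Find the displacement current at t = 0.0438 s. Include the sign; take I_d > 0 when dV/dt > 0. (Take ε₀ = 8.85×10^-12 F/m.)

-1.76×10^-8 A

dV/dt = (6.84)(202)·−sin(8.8476) = -753.9 V/s.
I_d = C dV/dt with C = ε₀A/d = (8.85×10^-12)(3.50×10^-3)/(1.33×10^-3) = 2.329×10^-11 F, so I_d = (2.329×10^-11)(-753.9) = -1.76×10^-8 A.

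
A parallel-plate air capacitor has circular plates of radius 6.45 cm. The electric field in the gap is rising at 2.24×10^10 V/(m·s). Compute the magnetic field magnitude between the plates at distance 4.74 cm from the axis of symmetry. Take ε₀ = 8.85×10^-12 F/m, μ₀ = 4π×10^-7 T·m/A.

5.90×10^-9 T

Total displacement current: I_d = ε₀(πR²)(dE/dt) = (8.85×10^-12)(0.01307)(2.24×10^10) = 2.591×10^-3 A.
For r < R the Ampère–Maxwell law gives B(2πr) = μ₀ I_d (r²/R²), so B = μ₀ I_d r/(2πR²) = (4π×10^-7)(2.591×10^-3)(0.0474)/(2π·0.0645²) = 5.90×10^-9 T.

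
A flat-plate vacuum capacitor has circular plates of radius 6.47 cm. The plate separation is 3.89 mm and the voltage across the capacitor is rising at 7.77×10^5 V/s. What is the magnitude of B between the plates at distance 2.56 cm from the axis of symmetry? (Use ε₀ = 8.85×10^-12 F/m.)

2.84×10^-11 T

dE/dt = (dV/dt)/d = 1.997×10^8 V/(m·s); I_d = ε₀(πR²)(dE/dt) = (8.85×10^-12)(0.01315)(1.997×10^8) = 2.324×10^-5 A.
For r < R the Ampère–Maxwell law gives B(2πr) = μ₀ I_d (r²/R²), so B = μ₀ I_d r/(2πR²) = (4π×10^-7)(2.324×10^-5)(0.0256)/(2π·0.0647²) = 2.84×10^-11 T.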